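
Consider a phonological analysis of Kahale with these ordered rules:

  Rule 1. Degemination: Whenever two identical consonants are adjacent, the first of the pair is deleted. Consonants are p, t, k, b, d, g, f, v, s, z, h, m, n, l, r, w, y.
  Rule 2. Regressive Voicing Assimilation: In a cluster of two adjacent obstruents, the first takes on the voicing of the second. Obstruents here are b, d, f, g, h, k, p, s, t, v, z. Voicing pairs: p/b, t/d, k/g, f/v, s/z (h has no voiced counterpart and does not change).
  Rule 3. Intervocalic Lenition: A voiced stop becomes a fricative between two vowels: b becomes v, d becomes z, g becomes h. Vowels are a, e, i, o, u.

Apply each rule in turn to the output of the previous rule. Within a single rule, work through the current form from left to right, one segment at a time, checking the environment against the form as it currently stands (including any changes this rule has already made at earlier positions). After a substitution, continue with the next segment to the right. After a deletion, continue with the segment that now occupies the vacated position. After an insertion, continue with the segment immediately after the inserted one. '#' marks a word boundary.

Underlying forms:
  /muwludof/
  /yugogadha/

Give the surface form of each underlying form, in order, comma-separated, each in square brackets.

/muwludof/:
  Rule 1 Degemination: no change — [muwludof]
  Rule 2 Regressive Voicing Assimilation: no change — [muwludof]
  Rule 3 Intervocalic Lenition: [muwludof] → [muwluzof]
/yugogadha/:
  Rule 1 Degemination: no change — [yugogadha]
  Rule 2 Regressive Voicing Assimilation: [yugogadha] → [yugogatha]
  Rule 3 Intervocalic Lenition: [yugogatha] → [yuhohatha]

[muwluzof], [yuhohatha]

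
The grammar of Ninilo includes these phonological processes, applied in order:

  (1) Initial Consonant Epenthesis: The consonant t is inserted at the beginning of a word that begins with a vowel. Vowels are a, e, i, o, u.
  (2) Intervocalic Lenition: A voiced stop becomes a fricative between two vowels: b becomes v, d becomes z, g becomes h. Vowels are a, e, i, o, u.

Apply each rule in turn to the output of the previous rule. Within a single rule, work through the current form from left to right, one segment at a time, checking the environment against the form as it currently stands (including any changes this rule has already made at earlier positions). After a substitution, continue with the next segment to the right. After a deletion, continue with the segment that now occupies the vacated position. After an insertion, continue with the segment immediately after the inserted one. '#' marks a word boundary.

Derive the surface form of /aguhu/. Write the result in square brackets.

(1) Initial Consonant Epenthesis: [aguhu] → [taguhu]
(2) Intervocalic Lenition: [taguhu] → [tahuhu]

[tahuhu]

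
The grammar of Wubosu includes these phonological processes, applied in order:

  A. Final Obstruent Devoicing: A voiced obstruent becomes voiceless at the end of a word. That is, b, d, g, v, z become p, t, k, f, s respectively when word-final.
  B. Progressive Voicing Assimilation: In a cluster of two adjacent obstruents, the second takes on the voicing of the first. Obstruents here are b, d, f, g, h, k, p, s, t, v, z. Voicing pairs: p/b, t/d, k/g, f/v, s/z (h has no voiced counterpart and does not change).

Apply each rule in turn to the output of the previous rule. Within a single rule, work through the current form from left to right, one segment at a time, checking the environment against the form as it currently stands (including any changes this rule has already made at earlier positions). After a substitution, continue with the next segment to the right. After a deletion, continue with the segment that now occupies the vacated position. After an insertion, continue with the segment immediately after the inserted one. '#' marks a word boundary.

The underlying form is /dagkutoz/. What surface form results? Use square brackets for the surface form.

[daggutos]

A Final Obstruent Devoicing: [dagkutoz] → [dagkutos]
B Progressive Voicing Assimilation: [dagkutos] → [daggutos]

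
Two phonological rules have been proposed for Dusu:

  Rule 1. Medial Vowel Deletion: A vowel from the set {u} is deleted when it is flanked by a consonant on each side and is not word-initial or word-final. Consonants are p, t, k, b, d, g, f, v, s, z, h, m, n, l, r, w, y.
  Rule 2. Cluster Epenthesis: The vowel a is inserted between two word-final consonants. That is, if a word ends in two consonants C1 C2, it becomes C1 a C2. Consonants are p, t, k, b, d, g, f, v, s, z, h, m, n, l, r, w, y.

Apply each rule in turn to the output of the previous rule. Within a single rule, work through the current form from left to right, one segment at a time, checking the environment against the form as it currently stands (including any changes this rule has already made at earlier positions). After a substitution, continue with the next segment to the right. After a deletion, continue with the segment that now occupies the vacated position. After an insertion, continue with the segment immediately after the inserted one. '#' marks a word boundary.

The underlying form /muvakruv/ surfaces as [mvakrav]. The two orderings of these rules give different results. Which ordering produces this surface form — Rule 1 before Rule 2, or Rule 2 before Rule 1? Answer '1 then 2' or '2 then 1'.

1 then 2

Order 1 then 2:
  1 Medial Vowel Deletion: [muvakruv] → [mvakrv]
  2 Cluster Epenthesis: [mvakrv] → [mvakrav]
  result: [mvakrav]
Order 2 then 1:
  2 Cluster Epenthesis: no change — [muvakruv]
  1 Medial Vowel Deletion: [muvakruv] → [mvakrv]
  result: [mvakrv]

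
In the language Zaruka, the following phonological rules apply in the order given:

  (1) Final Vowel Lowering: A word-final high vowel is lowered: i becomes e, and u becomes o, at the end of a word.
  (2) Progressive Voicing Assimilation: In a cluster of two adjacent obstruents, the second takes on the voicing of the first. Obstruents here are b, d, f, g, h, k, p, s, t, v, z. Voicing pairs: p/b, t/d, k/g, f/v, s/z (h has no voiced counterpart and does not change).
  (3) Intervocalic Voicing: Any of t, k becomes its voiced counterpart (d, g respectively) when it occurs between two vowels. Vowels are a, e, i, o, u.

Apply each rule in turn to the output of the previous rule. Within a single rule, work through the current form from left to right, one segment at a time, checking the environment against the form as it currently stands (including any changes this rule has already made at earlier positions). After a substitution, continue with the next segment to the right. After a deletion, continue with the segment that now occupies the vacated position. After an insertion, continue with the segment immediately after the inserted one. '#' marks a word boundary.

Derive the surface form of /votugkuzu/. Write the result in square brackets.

[vodugguzo]

(1) Final Vowel Lowering: [votugkuzu] → [votugkuzo]
(2) Progressive Voicing Assimilation: [votugkuzo] → [votugguzo]
(3) Intervocalic Voicing: [votugguzo] → [vodugguzo]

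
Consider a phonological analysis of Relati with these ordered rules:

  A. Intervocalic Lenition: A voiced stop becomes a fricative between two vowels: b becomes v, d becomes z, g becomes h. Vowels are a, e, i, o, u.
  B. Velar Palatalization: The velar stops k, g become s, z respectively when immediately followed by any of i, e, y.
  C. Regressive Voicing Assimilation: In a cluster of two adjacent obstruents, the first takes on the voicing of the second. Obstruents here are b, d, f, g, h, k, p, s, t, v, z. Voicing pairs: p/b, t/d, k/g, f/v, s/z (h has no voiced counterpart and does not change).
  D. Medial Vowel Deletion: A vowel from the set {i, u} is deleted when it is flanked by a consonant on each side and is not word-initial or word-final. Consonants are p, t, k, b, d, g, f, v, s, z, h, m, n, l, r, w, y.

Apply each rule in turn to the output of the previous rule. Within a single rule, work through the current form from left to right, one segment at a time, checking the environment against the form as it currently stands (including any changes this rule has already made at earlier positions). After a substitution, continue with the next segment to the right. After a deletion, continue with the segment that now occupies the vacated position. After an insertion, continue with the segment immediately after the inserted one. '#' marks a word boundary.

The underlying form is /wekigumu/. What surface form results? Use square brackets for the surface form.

A Intervocalic Lenition: [wekigumu] → [wekihumu]
B Velar Palatalization: [wekihumu] → [wesihumu]
C Regressive Voicing Assimilation: no change — [wesihumu]
D Medial Vowel Deletion: [wesihumu] → [weshmu]

[weshmu]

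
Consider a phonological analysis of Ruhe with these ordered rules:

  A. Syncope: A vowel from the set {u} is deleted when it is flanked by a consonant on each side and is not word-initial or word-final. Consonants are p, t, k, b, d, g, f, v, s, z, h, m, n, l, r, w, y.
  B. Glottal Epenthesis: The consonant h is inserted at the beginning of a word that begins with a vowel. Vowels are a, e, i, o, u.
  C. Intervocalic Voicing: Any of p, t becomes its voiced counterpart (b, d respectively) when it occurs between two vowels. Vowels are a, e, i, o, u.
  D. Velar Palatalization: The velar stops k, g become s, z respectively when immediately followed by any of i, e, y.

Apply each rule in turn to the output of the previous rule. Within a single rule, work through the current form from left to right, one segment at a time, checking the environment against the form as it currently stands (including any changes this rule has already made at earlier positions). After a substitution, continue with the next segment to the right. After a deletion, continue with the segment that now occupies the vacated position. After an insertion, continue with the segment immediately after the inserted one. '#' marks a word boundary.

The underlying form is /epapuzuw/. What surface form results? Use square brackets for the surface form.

A Syncope: [epapuzuw] → [epapzw]
B Glottal Epenthesis: [epapzw] → [hepapzw]
C Intervocalic Voicing: [hepapzw] → [hebapzw]
D Velar Palatalization: no change — [hebapzw]

[hebapzw]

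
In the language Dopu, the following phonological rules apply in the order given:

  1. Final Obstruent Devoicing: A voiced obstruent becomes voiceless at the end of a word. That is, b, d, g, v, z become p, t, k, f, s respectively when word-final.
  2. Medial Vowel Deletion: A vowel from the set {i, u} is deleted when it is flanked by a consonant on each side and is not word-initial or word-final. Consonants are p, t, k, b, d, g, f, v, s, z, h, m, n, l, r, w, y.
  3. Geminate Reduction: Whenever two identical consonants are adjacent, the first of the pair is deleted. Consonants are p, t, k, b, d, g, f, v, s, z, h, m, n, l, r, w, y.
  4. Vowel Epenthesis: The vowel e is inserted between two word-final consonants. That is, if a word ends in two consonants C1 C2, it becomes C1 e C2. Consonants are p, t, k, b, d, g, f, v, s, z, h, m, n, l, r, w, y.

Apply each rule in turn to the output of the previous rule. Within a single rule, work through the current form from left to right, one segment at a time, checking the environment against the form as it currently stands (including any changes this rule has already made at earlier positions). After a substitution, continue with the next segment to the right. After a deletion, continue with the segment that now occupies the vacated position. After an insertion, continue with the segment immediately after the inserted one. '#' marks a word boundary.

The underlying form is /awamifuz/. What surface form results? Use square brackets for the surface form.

[awamfes]

1 Final Obstruent Devoicing: [awamifuz] → [awamifus]
2 Medial Vowel Deletion: [awamifus] → [awamfs]
3 Geminate Reduction: no change — [awamfs]
4 Vowel Epenthesis: [awamfs] → [awamfes]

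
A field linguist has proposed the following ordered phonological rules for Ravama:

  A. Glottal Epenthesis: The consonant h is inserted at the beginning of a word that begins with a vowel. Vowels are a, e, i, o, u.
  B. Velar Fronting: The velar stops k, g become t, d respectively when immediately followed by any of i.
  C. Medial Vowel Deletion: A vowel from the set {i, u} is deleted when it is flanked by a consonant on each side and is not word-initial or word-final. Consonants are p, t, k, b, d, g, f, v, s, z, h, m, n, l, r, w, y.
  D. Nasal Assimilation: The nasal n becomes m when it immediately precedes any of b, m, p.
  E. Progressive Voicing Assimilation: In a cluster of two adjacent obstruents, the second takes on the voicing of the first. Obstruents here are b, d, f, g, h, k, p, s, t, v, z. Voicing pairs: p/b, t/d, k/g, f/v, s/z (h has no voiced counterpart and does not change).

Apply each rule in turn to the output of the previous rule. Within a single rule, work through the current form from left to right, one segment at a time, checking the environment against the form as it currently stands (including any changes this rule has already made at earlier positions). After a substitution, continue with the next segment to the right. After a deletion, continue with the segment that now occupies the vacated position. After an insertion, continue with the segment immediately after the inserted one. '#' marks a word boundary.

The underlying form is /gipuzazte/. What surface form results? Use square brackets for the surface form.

[dbzazde]

A Glottal Epenthesis: no change — [gipuzazte]
B Velar Fronting: [gipuzazte] → [dipuzazte]
C Medial Vowel Deletion: [dipuzazte] → [dpzazte]
D Nasal Assimilation: no change — [dpzazte]
E Progressive Voicing Assimilation: [dpzazte] → [dbzazde]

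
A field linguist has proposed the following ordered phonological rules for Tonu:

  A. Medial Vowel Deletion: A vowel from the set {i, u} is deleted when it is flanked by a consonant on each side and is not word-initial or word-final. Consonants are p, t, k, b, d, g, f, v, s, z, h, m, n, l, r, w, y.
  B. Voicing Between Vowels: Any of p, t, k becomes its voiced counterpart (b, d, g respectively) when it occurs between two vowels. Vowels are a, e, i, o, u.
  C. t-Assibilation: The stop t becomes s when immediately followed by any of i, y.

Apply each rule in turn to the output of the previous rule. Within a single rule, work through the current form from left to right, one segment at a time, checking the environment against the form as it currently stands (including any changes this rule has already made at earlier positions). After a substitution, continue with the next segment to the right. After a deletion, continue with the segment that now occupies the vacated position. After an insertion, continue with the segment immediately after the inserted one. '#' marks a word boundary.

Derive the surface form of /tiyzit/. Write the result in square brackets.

[syzt]

A Medial Vowel Deletion: [tiyzit] → [tyzt]
B Voicing Between Vowels: no change — [tyzt]
C t-Assibilation: [tyzt] → [syzt]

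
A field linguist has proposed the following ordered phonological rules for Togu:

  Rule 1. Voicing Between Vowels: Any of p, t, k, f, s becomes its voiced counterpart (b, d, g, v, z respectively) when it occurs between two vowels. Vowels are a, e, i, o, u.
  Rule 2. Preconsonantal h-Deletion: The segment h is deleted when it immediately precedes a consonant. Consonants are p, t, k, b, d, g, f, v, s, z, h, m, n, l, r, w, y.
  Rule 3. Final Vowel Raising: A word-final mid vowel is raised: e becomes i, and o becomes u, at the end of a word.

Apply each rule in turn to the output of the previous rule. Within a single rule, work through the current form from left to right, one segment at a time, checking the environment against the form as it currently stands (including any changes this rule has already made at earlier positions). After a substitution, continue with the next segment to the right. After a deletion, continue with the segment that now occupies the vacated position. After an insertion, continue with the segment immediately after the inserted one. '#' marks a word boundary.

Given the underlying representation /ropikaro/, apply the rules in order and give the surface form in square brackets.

Rule 1 Voicing Between Vowels: [ropikaro] → [robigaro]
Rule 2 Preconsonantal h-Deletion: no change — [robigaro]
Rule 3 Final Vowel Raising: [robigaro] → [robigaru]

[robigaru]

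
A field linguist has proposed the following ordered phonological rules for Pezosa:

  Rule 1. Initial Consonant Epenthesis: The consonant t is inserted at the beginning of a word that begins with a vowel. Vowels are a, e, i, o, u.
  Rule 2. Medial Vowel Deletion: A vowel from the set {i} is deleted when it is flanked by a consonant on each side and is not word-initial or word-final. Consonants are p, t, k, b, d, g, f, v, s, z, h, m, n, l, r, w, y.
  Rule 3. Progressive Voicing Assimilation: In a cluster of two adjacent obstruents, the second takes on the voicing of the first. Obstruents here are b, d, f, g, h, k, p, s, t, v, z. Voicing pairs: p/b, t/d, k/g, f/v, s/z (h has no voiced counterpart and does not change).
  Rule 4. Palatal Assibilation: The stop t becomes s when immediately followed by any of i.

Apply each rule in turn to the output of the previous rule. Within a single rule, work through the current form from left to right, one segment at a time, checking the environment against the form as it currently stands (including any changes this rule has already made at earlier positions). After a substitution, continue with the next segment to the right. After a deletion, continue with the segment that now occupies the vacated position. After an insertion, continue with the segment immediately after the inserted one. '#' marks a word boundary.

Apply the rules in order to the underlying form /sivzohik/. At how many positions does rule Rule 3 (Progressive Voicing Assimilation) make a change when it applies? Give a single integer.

2

Rule 1 Initial Consonant Epenthesis: no change — [sivzohik]
Rule 2 Medial Vowel Deletion: [sivzohik] → [svzohk]
Rule 3 Progressive Voicing Assimilation: [svzohk] → [sfsohk]
Rule 4 Palatal Assibilation: no change — [sfsohk]
Rule Rule 3 changed 2 position(s).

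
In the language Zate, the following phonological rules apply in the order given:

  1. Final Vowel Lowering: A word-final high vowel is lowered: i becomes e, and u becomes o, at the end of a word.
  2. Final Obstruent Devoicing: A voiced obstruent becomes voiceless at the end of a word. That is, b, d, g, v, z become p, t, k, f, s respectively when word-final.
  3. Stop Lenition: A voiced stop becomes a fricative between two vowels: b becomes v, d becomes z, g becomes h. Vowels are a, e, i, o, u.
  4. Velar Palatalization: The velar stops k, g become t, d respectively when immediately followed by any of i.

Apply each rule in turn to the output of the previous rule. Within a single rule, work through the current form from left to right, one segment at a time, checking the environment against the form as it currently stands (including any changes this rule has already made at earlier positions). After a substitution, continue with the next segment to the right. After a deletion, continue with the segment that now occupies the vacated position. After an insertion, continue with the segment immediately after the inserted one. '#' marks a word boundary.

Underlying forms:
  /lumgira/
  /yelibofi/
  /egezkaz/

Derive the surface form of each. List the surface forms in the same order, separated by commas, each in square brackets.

/lumgira/:
  1 Final Vowel Lowering: no change — [lumgira]
  2 Final Obstruent Devoicing: no change — [lumgira]
  3 Stop Lenition: no change — [lumgira]
  4 Velar Palatalization: [lumgira] → [lumdira]
/yelibofi/:
  1 Final Vowel Lowering: [yelibofi] → [yelibofe]
  2 Final Obstruent Devoicing: no change — [yelibofe]
  3 Stop Lenition: [yelibofe] → [yelivofe]
  4 Velar Palatalization: no change — [yelivofe]
/egezkaz/:
  1 Final Vowel Lowering: no change — [egezkaz]
  2 Final Obstruent Devoicing: [egezkaz] → [egezkas]
  3 Stop Lenition: [egezkas] → [ehezkas]
  4 Velar Palatalization: no change — [ehezkas]

[lumdira], [yelivofe], [ehezkas]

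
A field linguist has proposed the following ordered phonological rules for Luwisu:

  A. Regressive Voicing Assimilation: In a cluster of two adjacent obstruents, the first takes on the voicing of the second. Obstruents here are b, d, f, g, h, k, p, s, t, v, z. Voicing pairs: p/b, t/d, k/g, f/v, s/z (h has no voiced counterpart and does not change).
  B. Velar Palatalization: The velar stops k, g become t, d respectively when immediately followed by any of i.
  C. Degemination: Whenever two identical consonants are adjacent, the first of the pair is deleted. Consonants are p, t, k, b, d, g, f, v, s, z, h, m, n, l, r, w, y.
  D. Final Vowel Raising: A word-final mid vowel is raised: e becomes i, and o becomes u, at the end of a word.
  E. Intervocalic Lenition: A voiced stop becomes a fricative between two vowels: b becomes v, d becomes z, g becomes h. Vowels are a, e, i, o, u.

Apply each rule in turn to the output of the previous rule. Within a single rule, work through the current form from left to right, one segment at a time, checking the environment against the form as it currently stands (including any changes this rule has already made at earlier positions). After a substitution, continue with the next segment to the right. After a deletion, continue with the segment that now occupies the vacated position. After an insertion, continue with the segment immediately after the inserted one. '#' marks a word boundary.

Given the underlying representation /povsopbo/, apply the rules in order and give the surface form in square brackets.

[pofsovu]

A Regressive Voicing Assimilation: [povsopbo] → [pofsobbo]
B Velar Palatalization: no change — [pofsobbo]
C Degemination: [pofsobbo] → [pofsobo]
D Final Vowel Raising: [pofsobo] → [pofsobu]
E Intervocalic Lenition: [pofsobu] → [pofsovu]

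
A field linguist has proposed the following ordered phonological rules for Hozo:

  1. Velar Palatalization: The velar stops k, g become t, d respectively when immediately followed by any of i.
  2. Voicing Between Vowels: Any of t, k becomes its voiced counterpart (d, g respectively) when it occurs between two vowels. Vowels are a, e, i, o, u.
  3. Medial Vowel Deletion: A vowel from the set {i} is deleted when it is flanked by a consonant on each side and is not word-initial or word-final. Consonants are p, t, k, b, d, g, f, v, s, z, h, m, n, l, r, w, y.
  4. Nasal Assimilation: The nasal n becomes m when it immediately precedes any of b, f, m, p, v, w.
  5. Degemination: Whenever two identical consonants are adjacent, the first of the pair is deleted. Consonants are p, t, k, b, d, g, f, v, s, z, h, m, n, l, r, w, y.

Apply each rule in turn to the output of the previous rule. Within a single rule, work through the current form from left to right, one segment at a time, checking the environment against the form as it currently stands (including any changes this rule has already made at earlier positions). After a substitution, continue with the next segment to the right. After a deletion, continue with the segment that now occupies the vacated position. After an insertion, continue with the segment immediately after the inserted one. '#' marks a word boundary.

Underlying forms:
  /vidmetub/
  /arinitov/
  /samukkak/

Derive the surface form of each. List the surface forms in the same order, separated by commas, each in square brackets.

/vidmetub/:
  1 Velar Palatalization: no change — [vidmetub]
  2 Voicing Between Vowels: [vidmetub] → [vidmedub]
  3 Medial Vowel Deletion: [vidmedub] → [vdmedub]
  4 Nasal Assimilation: no change — [vdmedub]
  5 Degemination: no change — [vdmedub]
/arinitov/:
  1 Velar Palatalization: no change — [arinitov]
  2 Voicing Between Vowels: [arinitov] → [arinidov]
  3 Medial Vowel Deletion: [arinidov] → [arndov]
  4 Nasal Assimilation: no change — [arndov]
  5 Degemination: no change — [arndov]
/samukkak/:
  1 Velar Palatalization: no change — [samukkak]
  2 Voicing Between Vowels: no change — [samukkak]
  3 Medial Vowel Deletion: no change — [samukkak]
  4 Nasal Assimilation: no change — [samukkak]
  5 Degemination: [samukkak] → [samukak]

[vdmedub], [arndov], [samukak]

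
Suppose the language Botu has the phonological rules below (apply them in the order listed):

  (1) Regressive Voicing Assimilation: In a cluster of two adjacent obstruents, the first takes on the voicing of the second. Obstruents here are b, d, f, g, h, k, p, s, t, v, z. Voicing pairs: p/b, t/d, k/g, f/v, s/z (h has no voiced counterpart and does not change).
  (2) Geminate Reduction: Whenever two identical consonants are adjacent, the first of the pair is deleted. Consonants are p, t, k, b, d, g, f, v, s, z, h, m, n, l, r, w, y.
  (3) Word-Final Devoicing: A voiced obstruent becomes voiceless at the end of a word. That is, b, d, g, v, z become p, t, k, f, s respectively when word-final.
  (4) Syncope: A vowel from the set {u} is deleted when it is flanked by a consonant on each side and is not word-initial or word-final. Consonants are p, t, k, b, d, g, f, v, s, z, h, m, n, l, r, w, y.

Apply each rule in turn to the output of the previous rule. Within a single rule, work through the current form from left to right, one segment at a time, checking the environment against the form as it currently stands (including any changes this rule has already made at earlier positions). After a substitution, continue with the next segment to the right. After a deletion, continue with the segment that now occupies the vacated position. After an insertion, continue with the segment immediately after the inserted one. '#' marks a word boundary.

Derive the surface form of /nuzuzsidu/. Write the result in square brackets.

[nzsidu]

(1) Regressive Voicing Assimilation: [nuzuzsidu] → [nuzussidu]
(2) Geminate Reduction: [nuzussidu] → [nuzusidu]
(3) Word-Final Devoicing: no change — [nuzusidu]
(4) Syncope: [nuzusidu] → [nzsidu]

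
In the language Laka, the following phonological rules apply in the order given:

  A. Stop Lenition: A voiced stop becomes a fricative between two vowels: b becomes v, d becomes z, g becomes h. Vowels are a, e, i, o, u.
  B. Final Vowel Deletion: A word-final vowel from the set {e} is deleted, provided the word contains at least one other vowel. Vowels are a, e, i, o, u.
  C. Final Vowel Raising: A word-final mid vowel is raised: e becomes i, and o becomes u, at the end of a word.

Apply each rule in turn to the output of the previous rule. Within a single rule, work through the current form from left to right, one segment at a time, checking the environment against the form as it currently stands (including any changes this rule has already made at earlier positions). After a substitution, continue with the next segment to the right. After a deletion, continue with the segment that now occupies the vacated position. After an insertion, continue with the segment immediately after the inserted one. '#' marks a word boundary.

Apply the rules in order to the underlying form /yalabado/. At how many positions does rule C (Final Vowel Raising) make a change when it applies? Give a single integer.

A Stop Lenition: [yalabado] → [yalavazo]
B Final Vowel Deletion: no change — [yalavazo]
C Final Vowel Raising: [yalavazo] → [yalavazu]
Rule C changed 1 position(s).

1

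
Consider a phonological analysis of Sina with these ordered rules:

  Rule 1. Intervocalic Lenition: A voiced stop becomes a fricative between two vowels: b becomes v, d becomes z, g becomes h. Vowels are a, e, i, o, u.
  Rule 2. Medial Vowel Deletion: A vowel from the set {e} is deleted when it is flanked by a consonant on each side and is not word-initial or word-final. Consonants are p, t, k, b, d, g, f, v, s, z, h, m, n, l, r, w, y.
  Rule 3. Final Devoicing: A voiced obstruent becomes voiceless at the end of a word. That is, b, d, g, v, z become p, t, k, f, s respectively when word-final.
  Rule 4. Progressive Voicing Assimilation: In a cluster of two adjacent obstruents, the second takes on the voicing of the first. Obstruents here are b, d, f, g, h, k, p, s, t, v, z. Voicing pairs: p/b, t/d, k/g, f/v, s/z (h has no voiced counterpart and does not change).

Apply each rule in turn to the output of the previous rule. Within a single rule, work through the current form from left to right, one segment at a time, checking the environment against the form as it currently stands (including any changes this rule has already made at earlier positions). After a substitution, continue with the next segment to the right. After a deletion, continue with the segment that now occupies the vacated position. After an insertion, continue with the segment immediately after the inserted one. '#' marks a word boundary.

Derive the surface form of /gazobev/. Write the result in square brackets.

[gazovv]

Rule 1 Intervocalic Lenition: [gazobev] → [gazovev]
Rule 2 Medial Vowel Deletion: [gazovev] → [gazovv]
Rule 3 Final Devoicing: [gazovv] → [gazovf]
Rule 4 Progressive Voicing Assimilation: [gazovf] → [gazovv]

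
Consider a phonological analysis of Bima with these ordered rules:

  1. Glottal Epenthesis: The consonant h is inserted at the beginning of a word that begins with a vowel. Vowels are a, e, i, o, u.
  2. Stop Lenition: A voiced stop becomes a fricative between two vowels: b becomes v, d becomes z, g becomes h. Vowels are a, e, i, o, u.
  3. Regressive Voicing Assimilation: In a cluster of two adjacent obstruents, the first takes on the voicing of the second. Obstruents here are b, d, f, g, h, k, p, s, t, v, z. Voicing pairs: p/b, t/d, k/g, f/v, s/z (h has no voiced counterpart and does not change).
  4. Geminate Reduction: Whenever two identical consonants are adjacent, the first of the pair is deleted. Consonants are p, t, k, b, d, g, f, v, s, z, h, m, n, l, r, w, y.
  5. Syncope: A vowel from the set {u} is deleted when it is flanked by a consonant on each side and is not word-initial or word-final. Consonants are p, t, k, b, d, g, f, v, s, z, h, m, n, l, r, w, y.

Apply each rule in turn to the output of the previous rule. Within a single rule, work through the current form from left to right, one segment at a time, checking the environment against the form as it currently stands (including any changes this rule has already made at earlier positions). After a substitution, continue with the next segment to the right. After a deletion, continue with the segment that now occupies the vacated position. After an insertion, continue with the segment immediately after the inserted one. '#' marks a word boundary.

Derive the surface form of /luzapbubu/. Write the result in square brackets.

[lzabvu]

1 Glottal Epenthesis: no change — [luzapbubu]
2 Stop Lenition: [luzapbubu] → [luzapbuvu]
3 Regressive Voicing Assimilation: [luzapbuvu] → [luzabbuvu]
4 Geminate Reduction: [luzabbuvu] → [luzabuvu]
5 Syncope: [luzabuvu] → [lzabvu]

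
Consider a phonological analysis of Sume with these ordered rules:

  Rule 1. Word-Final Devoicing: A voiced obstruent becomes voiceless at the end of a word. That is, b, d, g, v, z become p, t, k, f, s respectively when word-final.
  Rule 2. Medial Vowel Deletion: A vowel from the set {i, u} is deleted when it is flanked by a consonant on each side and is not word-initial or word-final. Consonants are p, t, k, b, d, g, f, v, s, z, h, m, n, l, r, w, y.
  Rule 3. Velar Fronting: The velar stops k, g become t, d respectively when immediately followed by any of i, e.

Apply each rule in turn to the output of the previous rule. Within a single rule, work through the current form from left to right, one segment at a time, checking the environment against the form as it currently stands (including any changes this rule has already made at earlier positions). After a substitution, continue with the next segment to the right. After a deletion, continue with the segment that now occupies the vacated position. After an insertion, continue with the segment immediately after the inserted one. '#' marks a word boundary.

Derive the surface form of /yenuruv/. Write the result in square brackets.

[yenrf]

Rule 1 Word-Final Devoicing: [yenuruv] → [yenuruf]
Rule 2 Medial Vowel Deletion: [yenuruf] → [yenrf]
Rule 3 Velar Fronting: no change — [yenrf]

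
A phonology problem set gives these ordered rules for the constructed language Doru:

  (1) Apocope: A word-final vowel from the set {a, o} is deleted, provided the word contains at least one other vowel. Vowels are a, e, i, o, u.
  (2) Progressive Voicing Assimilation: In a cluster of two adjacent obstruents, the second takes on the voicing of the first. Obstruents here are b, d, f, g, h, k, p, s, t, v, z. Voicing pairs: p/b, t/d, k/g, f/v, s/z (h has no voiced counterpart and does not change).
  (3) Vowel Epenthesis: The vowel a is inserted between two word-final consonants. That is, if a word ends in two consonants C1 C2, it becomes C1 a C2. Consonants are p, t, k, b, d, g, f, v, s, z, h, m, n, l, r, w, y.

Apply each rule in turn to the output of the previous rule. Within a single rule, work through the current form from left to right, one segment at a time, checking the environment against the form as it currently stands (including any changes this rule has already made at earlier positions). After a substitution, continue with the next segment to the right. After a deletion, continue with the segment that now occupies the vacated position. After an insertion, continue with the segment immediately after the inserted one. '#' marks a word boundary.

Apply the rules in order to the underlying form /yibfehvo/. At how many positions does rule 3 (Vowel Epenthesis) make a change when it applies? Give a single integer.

(1) Apocope: [yibfehvo] → [yibfehv]
(2) Progressive Voicing Assimilation: [yibfehv] → [yibvehf]
(3) Vowel Epenthesis: [yibvehf] → [yibvehaf]
Rule 3 changed 1 position(s).

1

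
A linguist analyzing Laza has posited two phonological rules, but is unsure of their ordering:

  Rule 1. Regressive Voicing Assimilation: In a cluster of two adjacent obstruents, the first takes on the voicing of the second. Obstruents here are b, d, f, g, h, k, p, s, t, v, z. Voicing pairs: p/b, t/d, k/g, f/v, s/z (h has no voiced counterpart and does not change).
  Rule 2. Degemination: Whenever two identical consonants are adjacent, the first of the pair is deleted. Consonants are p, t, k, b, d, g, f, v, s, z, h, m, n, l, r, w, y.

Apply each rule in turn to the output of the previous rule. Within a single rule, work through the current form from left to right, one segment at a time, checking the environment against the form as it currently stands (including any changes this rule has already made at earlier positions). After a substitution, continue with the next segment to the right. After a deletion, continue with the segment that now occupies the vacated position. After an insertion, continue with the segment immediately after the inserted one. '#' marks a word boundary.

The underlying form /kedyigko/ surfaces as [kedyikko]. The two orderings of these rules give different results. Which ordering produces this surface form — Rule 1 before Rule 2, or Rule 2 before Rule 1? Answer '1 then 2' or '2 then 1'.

Order 1 then 2:
  1 Regressive Voicing Assimilation: [kedyigko] → [kedyikko]
  2 Degemination: [kedyikko] → [kedyiko]
  result: [kedyiko]
Order 2 then 1:
  2 Degemination: no change — [kedyigko]
  1 Regressive Voicing Assimilation: [kedyigko] → [kedyikko]
  result: [kedyikko]

2 then 1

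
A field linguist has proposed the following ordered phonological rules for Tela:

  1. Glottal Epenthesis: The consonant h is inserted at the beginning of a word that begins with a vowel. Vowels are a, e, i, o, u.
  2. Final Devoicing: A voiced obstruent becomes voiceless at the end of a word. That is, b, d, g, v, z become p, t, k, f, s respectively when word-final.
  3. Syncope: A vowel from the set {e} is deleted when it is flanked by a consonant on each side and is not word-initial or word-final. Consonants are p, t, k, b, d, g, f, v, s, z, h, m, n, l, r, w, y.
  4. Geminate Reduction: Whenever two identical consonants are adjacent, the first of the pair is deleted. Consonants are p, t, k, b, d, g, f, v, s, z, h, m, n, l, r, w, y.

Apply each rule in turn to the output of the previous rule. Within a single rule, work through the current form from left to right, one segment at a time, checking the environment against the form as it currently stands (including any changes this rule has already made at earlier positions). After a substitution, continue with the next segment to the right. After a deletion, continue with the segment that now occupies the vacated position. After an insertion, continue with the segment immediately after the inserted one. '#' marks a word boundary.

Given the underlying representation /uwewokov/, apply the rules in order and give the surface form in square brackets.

1 Glottal Epenthesis: [uwewokov] → [huwewokov]
2 Final Devoicing: [huwewokov] → [huwewokof]
3 Syncope: [huwewokof] → [huwwokof]
4 Geminate Reduction: [huwwokof] → [huwokof]

[huwokof]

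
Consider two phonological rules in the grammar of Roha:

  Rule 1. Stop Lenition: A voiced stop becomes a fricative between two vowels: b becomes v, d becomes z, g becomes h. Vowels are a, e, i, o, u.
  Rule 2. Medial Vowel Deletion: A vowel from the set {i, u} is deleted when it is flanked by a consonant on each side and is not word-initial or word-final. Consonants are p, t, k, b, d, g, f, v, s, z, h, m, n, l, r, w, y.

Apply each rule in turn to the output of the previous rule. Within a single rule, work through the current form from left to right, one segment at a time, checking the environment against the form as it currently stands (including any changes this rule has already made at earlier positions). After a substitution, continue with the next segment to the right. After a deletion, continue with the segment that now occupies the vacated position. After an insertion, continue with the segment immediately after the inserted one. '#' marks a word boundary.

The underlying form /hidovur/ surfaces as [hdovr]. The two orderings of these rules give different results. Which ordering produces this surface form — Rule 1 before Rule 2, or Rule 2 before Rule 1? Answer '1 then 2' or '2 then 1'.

2 then 1

Order 1 then 2:
  1 Stop Lenition: [hidovur] → [hizovur]
  2 Medial Vowel Deletion: [hizovur] → [hzovr]
  result: [hzovr]
Order 2 then 1:
  2 Medial Vowel Deletion: [hidovur] → [hdovr]
  1 Stop Lenition: no change — [hdovr]
  result: [hdovr]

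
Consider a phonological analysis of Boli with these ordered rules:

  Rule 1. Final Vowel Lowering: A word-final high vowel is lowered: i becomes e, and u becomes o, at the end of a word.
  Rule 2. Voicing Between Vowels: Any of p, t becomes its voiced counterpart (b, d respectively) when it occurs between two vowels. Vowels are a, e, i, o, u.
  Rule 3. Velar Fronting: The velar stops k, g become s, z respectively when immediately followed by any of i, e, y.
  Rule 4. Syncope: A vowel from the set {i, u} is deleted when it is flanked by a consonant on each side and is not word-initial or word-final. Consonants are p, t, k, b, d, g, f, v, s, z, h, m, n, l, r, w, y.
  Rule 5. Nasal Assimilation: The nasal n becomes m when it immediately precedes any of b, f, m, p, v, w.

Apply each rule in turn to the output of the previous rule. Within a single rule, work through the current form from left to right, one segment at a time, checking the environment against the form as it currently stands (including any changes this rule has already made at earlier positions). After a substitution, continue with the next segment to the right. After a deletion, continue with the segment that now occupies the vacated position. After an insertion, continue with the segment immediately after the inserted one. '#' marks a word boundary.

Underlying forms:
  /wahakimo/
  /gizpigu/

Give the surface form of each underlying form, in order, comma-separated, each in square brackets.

/wahakimo/:
  Rule 1 Final Vowel Lowering: no change — [wahakimo]
  Rule 2 Voicing Between Vowels: no change — [wahakimo]
  Rule 3 Velar Fronting: [wahakimo] → [wahasimo]
  Rule 4 Syncope: [wahasimo] → [wahasmo]
  Rule 5 Nasal Assimilation: no change — [wahasmo]
/gizpigu/:
  Rule 1 Final Vowel Lowering: [gizpigu] → [gizpigo]
  Rule 2 Voicing Between Vowels: no change — [gizpigo]
  Rule 3 Velar Fronting: [gizpigo] → [zizpigo]
  Rule 4 Syncope: [zizpigo] → [zzpgo]
  Rule 5 Nasal Assimilation: no change — [zzpgo]

[wahasmo], [zzpgo]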